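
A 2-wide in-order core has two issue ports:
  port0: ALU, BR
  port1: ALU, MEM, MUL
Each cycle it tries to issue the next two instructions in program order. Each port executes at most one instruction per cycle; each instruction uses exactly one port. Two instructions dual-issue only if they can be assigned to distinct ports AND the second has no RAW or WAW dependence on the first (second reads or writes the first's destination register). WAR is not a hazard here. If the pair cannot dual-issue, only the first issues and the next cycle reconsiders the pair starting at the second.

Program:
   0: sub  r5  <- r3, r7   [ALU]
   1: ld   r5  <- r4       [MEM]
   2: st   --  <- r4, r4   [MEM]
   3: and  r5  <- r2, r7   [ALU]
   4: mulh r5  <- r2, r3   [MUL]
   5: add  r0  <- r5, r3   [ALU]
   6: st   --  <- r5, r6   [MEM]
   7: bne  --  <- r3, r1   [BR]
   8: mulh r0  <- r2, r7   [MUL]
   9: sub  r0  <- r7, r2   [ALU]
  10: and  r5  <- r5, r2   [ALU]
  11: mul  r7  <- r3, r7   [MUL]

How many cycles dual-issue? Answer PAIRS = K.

0. sub @i0  | WAW r5
1. ld @i1  | no-port MEM/MEM
2. st/and @i2,i3  | dual
3. mulh @i4  | RAW r5
4. add/st @i5,i6  | dual
5. bne/mulh @i7,i8  | dual
6. sub/and @i9,i10  | dual
7. mul @i11  | tail

PAIRS = 4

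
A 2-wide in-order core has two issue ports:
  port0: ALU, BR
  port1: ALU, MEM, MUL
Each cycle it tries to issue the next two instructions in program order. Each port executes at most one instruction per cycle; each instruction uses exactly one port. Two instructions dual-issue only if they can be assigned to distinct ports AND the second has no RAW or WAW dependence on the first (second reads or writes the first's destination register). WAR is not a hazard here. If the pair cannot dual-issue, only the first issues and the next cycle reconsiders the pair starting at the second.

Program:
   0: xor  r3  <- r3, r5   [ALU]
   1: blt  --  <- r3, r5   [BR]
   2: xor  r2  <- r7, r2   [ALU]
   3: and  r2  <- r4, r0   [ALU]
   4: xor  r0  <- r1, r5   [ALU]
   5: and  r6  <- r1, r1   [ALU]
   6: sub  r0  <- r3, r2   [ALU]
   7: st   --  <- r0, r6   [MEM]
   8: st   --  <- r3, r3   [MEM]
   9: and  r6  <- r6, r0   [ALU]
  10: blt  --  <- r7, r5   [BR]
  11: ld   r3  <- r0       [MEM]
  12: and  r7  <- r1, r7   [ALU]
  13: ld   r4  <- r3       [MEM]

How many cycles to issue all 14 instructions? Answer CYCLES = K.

CYCLES = 8

  cy0 -> i0 (xor) RAW r3
  cy1 -> i1&i2 (blt+xor) 2-wide
  cy2 -> i3&i4 (and+xor) 2-wide
  cy3 -> i5&i6 (and+sub) 2-wide
  cy4 -> i7 (st) no-port MEM/MEM
  cy5 -> i8&i9 (st+and) 2-wide
  cy6 -> i10&i11 (blt+ld) 2-wide
  cy7 -> i12&i13 (and+ld) 2-wide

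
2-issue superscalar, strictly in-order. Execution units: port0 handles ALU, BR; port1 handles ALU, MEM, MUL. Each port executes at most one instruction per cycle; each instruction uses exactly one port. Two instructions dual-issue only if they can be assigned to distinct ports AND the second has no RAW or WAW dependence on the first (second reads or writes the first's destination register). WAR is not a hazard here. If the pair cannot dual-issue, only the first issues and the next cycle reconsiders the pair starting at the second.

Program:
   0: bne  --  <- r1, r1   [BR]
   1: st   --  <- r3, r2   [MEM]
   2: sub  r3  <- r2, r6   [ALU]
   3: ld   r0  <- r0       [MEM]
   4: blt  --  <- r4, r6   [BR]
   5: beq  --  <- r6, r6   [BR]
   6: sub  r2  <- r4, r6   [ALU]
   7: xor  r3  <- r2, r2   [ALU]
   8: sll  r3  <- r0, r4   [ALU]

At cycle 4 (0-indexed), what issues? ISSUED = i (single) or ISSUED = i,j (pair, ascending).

#0 head=0: bne+st i0,i1 pair
#1 head=2: sub+ld i2,i3 pair
#2 head=4: blt i4 no-port BR/BR
#3 head=5: beq+sub i5,i6 pair
#4 head=7: xor i7 WAW r3
#5 head=8: sll i8 tail

ISSUED = 7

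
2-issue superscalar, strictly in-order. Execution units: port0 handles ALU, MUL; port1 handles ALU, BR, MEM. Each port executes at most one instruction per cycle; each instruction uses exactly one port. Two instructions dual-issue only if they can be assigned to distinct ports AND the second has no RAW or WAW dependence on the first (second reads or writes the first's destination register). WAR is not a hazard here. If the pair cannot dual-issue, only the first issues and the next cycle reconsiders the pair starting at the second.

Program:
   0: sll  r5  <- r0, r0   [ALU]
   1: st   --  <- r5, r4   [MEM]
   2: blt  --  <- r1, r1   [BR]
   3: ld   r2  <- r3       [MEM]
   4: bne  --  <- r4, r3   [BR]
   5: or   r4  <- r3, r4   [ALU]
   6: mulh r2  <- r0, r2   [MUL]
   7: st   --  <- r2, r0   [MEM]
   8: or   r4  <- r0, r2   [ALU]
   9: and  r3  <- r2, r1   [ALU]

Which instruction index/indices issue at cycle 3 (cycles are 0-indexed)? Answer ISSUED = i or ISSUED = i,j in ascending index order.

ISSUED = 3

  cy0 -> i0 (sll.ALU) RAW r5
  cy1 -> i1 (st.MEM) no-port MEM/BR
  cy2 -> i2 (blt.BR) no-port BR/MEM
  cy3 -> i3 (ld.MEM) no-port MEM/BR
  cy4 -> i4&i5 (bne.BR or.ALU) dual
  cy5 -> i6 (mulh.MUL) RAW r2
  cy6 -> i7&i8 (st.MEM or.ALU) dual
  cy7 -> i9 (and.ALU) tail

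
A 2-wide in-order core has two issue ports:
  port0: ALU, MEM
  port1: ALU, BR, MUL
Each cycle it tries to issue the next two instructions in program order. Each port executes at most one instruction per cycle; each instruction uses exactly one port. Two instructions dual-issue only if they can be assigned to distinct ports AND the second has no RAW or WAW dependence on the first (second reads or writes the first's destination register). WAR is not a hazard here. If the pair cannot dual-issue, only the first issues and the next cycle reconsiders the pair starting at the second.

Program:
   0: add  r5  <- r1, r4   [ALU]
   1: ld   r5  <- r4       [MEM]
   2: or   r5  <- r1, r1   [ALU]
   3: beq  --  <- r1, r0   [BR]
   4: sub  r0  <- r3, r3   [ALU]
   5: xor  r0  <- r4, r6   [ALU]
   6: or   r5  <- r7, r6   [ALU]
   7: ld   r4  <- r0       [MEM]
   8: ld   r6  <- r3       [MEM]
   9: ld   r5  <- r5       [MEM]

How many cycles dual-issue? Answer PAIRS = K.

  cy0 -> i0 (add.ALU) WAW r5
  cy1 -> i1 (ld.MEM) WAW r5
  cy2 -> i2/i3 (or.ALU beq.BR) pair
  cy3 -> i4 (sub.ALU) WAW r0
  cy4 -> i5/i6 (xor.ALU or.ALU) pair
  cy5 -> i7 (ld.MEM) no-port MEM/MEM
  cy6 -> i8 (ld.MEM) no-port MEM/MEM
  cy7 -> i9 (ld.MEM) tail

PAIRS = 2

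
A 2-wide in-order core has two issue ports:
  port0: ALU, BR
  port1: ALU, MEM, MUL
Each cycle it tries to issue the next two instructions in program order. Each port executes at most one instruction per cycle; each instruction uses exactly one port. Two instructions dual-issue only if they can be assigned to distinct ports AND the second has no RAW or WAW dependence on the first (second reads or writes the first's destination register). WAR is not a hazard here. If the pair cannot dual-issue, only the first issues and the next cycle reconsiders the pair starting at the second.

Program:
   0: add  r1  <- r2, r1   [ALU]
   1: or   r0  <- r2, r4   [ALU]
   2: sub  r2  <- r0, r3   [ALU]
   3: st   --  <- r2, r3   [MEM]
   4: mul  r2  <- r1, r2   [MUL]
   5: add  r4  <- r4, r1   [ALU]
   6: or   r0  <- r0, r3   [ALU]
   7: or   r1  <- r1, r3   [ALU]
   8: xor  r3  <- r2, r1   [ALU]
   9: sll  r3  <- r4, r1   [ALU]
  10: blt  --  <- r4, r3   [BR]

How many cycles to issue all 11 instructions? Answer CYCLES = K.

0. add/or @i0,i1  | dual
1. sub @i2  | RAW r2
2. st @i3  | no-port MEM/MUL
3. mul/add @i4,i5  | dual
4. or/or @i6,i7  | dual
5. xor @i8  | WAW r3
6. sll @i9  | RAW r3
7. blt @i10  | tail

CYCLES = 8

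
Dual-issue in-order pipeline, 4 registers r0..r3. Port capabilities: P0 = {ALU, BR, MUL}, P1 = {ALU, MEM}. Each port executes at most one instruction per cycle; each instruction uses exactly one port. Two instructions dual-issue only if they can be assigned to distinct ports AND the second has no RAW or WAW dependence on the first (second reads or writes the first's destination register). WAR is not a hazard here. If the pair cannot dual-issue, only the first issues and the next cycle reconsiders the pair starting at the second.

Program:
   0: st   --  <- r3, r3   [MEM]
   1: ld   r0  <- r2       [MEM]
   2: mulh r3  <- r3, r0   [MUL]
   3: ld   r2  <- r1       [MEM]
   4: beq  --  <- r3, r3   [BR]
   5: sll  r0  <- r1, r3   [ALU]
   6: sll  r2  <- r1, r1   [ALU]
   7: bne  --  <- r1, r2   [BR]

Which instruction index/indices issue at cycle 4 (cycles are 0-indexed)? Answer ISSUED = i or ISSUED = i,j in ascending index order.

ISSUED = 6

[0] i0  st.MEM  -- no-port MEM/MEM
[1] i1  ld.MEM  -- RAW r0
[2] i2&i3  mulh.MUL+ld.MEM  -- pair
[3] i4&i5  beq.BR+sll.ALU  -- pair
[4] i6  sll.ALU  -- RAW r2
[5] i7  bne.BR  -- tail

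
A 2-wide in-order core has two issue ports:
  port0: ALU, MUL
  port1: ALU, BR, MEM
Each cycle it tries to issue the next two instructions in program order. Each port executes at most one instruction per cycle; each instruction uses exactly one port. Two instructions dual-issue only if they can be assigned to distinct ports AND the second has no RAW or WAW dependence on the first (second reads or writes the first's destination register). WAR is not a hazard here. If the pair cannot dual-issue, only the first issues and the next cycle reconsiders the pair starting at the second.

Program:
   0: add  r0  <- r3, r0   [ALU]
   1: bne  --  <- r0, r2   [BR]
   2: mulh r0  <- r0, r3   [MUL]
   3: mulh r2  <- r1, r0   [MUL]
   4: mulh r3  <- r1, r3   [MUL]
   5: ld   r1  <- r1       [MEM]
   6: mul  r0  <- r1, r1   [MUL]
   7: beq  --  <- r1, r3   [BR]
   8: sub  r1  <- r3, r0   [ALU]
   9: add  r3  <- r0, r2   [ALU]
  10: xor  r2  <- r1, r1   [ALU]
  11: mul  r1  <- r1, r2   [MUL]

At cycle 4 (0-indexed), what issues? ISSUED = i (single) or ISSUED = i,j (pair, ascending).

[0] i0  add.ALU  -- RAW r0
[1] i1+i2  bne.BR/mulh.MUL  -- 2-wide
[2] i3  mulh.MUL  -- no-port MUL/MUL
[3] i4+i5  mulh.MUL/ld.MEM  -- 2-wide
[4] i6+i7  mul.MUL/beq.BR  -- 2-wide
[5] i8+i9  sub.ALU/add.ALU  -- 2-wide
[6] i10  xor.ALU  -- RAW r2
[7] i11  mul.MUL  -- tail

ISSUED = 6,7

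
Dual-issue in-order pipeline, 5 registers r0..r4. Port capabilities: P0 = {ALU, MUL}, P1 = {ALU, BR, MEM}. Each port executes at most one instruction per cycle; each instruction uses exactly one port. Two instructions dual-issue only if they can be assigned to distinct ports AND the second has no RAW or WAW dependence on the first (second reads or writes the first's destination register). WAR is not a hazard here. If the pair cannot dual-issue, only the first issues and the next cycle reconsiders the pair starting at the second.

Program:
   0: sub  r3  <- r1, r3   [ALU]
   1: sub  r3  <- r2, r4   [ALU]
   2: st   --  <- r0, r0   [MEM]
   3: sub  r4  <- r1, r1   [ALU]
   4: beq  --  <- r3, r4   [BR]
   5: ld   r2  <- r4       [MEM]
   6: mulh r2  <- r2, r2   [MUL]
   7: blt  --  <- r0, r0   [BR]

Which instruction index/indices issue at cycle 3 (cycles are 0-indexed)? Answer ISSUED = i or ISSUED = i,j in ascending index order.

ISSUED = 4

c0: i0 sub.ALU  WAW r3
c1: i1+i2 sub.ALU/st.MEM  pair
c2: i3 sub.ALU  RAW r4
c3: i4 beq.BR  no-port BR/MEM
c4: i5 ld.MEM  RAW+WAW r2
c5: i6+i7 mulh.MUL/blt.BR  pair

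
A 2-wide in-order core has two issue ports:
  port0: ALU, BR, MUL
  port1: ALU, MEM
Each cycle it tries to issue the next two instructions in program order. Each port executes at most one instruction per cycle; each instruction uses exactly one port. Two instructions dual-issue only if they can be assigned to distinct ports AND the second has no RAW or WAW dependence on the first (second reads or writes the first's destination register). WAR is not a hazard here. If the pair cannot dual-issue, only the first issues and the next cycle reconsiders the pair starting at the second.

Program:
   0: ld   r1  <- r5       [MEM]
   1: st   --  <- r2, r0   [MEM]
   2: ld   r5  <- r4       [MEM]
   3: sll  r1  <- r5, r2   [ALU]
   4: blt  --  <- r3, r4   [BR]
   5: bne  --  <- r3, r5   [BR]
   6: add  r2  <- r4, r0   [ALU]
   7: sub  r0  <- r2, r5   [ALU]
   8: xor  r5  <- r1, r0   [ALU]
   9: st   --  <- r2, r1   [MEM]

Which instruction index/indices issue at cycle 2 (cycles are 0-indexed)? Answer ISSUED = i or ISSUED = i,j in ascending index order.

ISSUED = 2

c0: i0 ld  no-port MEM/MEM
c1: i1 st  no-port MEM/MEM
c2: i2 ld  RAW r5
c3: i3&i4 sll+blt  dual
c4: i5&i6 bne+add  dual
c5: i7 sub  RAW r0
c6: i8&i9 xor+st  dual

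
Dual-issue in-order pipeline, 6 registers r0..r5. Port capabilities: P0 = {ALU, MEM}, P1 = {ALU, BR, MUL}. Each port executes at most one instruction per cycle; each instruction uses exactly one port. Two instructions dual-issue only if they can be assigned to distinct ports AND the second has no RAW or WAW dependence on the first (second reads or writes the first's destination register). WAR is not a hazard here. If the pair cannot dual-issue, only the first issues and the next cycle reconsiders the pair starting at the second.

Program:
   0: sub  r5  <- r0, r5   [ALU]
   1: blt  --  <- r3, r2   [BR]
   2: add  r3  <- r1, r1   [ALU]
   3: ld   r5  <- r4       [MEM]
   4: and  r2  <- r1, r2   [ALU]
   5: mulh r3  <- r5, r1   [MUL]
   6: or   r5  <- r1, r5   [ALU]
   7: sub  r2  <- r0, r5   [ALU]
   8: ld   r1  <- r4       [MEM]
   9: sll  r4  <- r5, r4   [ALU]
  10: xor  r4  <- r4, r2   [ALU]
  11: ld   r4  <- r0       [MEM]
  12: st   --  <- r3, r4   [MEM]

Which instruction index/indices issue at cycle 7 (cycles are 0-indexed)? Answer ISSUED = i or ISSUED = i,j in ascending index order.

c0: i0&i1 sub blt  pair
c1: i2&i3 add ld  pair
c2: i4&i5 and mulh  pair
c3: i6 or  RAW r5
c4: i7&i8 sub ld  pair
c5: i9 sll  RAW+WAW r4
c6: i10 xor  WAW r4
c7: i11 ld  no-port MEM/MEM
c8: i12 st  tail

ISSUED = 11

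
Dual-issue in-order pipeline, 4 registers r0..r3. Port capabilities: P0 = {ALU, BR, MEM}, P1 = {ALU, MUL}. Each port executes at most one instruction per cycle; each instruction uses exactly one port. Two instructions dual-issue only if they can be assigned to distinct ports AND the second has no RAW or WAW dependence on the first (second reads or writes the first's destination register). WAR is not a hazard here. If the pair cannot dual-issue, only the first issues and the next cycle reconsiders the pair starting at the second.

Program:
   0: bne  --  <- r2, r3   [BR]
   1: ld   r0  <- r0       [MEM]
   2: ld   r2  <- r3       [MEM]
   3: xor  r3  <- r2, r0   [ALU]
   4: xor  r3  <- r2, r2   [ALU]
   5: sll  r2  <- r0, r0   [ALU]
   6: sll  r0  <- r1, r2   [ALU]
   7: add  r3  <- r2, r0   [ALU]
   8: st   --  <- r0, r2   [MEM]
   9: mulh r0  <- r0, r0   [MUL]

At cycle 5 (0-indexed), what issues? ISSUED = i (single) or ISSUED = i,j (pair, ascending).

ISSUED = 6

[0] i0  bne.BR  -- no-port BR/MEM
[1] i1  ld.MEM  -- no-port MEM/MEM
[2] i2  ld.MEM  -- RAW r2
[3] i3  xor.ALU  -- WAW r3
[4] i4+i5  xor.ALU;sll.ALU  -- dual
[5] i6  sll.ALU  -- RAW r0
[6] i7+i8  add.ALU;st.MEM  -- dual
[7] i9  mulh.MUL  -- tail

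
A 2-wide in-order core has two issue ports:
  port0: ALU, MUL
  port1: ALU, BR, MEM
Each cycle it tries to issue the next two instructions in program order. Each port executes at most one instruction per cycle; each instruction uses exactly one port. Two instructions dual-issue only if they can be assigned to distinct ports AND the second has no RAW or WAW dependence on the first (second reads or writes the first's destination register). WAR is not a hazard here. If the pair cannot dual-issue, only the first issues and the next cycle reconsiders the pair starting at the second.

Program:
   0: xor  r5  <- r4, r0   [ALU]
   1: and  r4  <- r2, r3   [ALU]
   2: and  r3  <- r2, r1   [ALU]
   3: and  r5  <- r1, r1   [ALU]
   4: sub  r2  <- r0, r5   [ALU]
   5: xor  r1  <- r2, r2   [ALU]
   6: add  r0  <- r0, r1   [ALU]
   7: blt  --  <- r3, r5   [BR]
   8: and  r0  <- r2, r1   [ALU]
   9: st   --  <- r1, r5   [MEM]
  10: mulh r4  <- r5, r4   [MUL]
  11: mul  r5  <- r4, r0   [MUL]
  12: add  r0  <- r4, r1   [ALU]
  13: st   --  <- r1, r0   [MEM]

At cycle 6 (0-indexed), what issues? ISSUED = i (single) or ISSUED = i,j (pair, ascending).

0. xor.ALU/and.ALU @i0/i1  | pair
1. and.ALU/and.ALU @i2/i3  | pair
2. sub.ALU @i4  | RAW r2
3. xor.ALU @i5  | RAW r1
4. add.ALU/blt.BR @i6/i7  | pair
5. and.ALU/st.MEM @i8/i9  | pair
6. mulh.MUL @i10  | no-port MUL/MUL
7. mul.MUL/add.ALU @i11/i12  | pair
8. st.MEM @i13  | tail

ISSUED = 10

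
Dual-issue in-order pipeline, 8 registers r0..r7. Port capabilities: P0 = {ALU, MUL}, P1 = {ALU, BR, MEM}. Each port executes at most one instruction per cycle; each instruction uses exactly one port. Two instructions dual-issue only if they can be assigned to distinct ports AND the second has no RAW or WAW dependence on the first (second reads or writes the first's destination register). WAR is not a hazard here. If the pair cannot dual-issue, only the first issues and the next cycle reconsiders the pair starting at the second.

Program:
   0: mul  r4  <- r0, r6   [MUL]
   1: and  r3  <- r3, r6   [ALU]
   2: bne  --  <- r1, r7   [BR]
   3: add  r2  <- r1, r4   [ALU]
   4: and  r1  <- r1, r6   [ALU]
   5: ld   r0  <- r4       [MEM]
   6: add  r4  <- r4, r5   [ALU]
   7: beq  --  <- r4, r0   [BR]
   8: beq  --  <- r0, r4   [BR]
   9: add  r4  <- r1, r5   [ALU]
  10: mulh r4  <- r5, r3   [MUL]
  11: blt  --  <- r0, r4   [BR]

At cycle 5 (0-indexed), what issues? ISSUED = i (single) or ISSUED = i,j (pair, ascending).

ISSUED = 8,9

c0: i0/i1 mul.MUL+and.ALU  dual
c1: i2/i3 bne.BR+add.ALU  dual
c2: i4/i5 and.ALU+ld.MEM  dual
c3: i6 add.ALU  RAW r4
c4: i7 beq.BR  no-port BR/BR
c5: i8/i9 beq.BR+add.ALU  dual
c6: i10 mulh.MUL  RAW r4
c7: i11 blt.BR  tail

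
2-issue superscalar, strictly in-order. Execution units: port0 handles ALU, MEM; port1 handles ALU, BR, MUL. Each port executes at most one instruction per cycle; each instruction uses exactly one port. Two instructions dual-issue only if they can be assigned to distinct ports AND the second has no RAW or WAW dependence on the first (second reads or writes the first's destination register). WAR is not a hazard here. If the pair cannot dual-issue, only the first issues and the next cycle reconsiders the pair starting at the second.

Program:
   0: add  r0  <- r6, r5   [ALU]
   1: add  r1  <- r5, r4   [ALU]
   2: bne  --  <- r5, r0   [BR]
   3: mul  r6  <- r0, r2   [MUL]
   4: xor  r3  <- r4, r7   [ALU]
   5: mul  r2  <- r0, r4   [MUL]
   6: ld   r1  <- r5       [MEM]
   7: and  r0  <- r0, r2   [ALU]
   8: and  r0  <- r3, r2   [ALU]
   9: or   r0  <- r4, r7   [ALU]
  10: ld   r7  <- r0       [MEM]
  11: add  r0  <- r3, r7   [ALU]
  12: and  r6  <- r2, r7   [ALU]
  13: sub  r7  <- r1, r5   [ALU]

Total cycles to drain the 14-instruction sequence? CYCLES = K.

CYCLES = 10

0. add;add @i0,i1  | pair
1. bne @i2  | no-port BR/MUL
2. mul;xor @i3,i4  | pair
3. mul;ld @i5,i6  | pair
4. and @i7  | WAW r0
5. and @i8  | WAW r0
6. or @i9  | RAW r0
7. ld @i10  | RAW r7
8. add;and @i11,i12  | pair
9. sub @i13  | tail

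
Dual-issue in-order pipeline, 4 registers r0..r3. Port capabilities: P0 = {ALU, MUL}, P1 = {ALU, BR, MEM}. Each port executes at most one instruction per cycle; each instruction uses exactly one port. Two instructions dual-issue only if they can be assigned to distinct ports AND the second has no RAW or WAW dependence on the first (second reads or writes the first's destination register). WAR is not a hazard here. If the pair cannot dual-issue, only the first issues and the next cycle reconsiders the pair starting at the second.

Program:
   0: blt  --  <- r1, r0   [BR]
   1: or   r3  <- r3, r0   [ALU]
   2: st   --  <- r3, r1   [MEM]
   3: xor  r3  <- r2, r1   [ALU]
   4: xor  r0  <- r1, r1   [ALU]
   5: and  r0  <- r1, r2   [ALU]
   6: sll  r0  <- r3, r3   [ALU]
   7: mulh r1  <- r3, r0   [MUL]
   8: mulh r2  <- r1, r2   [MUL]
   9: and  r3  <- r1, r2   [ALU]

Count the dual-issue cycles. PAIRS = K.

  cy0 -> i0+i1 (blt.BR or.ALU) dual
  cy1 -> i2+i3 (st.MEM xor.ALU) dual
  cy2 -> i4 (xor.ALU) WAW r0
  cy3 -> i5 (and.ALU) WAW r0
  cy4 -> i6 (sll.ALU) RAW r0
  cy5 -> i7 (mulh.MUL) no-port MUL/MUL
  cy6 -> i8 (mulh.MUL) RAW r2
  cy7 -> i9 (and.ALU) tail

PAIRS = 2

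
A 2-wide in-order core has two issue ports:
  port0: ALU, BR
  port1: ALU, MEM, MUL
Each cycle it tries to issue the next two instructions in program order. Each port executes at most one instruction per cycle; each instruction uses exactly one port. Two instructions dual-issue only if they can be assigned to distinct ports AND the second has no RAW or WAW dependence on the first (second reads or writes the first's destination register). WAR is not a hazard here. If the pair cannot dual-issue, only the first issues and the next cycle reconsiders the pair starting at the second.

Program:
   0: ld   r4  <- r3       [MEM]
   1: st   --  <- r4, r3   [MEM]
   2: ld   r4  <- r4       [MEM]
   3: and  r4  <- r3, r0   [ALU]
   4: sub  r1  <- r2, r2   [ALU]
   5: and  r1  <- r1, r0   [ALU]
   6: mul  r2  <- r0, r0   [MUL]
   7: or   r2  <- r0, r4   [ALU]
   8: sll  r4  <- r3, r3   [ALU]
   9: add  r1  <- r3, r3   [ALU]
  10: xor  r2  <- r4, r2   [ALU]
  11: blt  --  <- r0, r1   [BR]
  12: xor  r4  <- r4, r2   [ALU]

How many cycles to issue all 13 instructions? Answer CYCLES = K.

CYCLES = 8

0. ld @i0  | no-port MEM/MEM
1. st @i1  | no-port MEM/MEM
2. ld @i2  | WAW r4
3. and+sub @i3&i4  | pair
4. and+mul @i5&i6  | pair
5. or+sll @i7&i8  | pair
6. add+xor @i9&i10  | pair
7. blt+xor @i11&i12  | pair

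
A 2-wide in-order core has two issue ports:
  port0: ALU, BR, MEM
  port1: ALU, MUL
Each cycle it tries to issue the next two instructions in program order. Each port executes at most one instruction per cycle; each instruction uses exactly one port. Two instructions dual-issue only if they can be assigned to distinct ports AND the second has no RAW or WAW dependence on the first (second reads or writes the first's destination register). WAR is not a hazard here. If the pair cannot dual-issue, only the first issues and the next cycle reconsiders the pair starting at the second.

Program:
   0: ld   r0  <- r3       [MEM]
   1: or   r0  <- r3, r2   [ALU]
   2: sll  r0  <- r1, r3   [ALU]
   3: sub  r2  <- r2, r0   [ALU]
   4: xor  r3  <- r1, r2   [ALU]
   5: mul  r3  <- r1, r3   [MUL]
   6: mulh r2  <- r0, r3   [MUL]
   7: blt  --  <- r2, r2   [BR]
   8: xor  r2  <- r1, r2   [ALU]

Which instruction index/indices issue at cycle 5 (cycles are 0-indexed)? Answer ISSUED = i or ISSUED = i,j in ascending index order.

[0] i0  ld.MEM  -- WAW r0
[1] i1  or.ALU  -- WAW r0
[2] i2  sll.ALU  -- RAW r0
[3] i3  sub.ALU  -- RAW r2
[4] i4  xor.ALU  -- RAW+WAW r3
[5] i5  mul.MUL  -- no-port MUL/MUL
[6] i6  mulh.MUL  -- RAW r2
[7] i7+i8  blt.BR xor.ALU  -- dual

ISSUED = 5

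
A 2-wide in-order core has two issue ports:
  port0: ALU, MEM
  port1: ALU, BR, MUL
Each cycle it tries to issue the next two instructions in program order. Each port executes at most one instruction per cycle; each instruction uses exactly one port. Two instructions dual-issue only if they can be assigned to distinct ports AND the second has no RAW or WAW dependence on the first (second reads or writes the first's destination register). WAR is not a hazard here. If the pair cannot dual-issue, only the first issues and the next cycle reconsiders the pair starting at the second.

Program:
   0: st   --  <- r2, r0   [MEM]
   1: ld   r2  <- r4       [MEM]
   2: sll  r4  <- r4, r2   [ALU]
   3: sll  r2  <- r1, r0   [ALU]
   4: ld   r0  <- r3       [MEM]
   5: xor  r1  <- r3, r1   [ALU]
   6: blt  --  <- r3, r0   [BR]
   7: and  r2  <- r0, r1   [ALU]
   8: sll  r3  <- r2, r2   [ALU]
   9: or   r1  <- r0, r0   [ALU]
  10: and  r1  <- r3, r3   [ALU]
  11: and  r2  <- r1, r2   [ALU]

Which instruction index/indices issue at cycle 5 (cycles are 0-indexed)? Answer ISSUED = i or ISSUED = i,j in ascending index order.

[0] i0  st  -- no-port MEM/MEM
[1] i1  ld  -- RAW r2
[2] i2/i3  sll/sll  -- 2-wide
[3] i4/i5  ld/xor  -- 2-wide
[4] i6/i7  blt/and  -- 2-wide
[5] i8/i9  sll/or  -- 2-wide
[6] i10  and  -- RAW r1
[7] i11  and  -- tail

ISSUED = 8,9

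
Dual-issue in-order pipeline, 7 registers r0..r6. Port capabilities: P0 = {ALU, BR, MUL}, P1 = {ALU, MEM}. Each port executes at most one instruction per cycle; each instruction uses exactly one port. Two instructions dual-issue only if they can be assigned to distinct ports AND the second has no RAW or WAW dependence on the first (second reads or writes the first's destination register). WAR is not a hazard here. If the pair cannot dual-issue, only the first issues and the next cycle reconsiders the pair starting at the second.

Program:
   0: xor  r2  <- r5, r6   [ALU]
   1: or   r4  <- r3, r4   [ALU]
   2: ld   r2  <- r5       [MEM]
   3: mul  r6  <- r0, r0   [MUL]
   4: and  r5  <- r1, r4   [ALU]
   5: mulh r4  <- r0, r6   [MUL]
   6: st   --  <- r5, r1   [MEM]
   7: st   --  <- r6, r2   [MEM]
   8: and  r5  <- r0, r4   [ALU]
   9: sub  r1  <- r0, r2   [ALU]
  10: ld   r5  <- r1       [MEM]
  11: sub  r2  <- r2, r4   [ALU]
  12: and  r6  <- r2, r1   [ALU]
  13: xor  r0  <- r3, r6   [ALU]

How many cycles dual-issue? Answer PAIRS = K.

PAIRS = 5

c0: i0+i1 xor.ALU/or.ALU  dual
c1: i2+i3 ld.MEM/mul.MUL  dual
c2: i4+i5 and.ALU/mulh.MUL  dual
c3: i6 st.MEM  no-port MEM/MEM
c4: i7+i8 st.MEM/and.ALU  dual
c5: i9 sub.ALU  RAW r1
c6: i10+i11 ld.MEM/sub.ALU  dual
c7: i12 and.ALU  RAW r6
c8: i13 xor.ALU  tail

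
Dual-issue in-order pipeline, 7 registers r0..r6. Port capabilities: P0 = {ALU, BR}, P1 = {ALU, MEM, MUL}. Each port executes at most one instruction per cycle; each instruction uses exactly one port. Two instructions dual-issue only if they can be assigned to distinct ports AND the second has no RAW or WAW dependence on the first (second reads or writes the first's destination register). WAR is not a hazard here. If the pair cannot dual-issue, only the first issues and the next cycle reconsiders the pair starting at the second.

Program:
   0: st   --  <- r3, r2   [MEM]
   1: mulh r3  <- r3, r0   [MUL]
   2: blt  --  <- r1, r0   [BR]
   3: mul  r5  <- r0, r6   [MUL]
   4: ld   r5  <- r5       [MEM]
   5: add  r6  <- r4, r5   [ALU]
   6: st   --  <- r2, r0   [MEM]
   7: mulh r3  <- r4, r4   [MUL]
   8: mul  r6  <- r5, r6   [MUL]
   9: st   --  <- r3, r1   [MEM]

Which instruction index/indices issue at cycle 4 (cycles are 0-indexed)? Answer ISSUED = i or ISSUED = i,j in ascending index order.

c0: i0 st.MEM  no-port MEM/MUL
c1: i1+i2 mulh.MUL blt.BR  2-wide
c2: i3 mul.MUL  no-port MUL/MEM
c3: i4 ld.MEM  RAW r5
c4: i5+i6 add.ALU st.MEM  2-wide
c5: i7 mulh.MUL  no-port MUL/MUL
c6: i8 mul.MUL  no-port MUL/MEM
c7: i9 st.MEM  tail

ISSUED = 5,6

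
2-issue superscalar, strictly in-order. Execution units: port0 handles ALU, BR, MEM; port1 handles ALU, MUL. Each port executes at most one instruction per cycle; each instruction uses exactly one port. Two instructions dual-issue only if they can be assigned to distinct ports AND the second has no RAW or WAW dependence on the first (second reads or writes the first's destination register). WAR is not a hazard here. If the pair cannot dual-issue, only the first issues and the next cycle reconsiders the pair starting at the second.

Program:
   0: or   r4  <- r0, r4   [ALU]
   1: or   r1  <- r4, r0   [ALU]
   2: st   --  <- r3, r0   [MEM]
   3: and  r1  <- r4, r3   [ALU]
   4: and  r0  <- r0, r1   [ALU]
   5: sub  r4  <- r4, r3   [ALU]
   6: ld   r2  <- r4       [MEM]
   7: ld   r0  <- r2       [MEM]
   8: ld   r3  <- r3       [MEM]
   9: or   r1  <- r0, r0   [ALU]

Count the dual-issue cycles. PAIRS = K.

PAIRS = 3

#0 head=0: or.ALU i0 RAW r4
#1 head=1: or.ALU+st.MEM i1&i2 dual
#2 head=3: and.ALU i3 RAW r1
#3 head=4: and.ALU+sub.ALU i4&i5 dual
#4 head=6: ld.MEM i6 no-port MEM/MEM
#5 head=7: ld.MEM i7 no-port MEM/MEM
#6 head=8: ld.MEM+or.ALU i8&i9 dual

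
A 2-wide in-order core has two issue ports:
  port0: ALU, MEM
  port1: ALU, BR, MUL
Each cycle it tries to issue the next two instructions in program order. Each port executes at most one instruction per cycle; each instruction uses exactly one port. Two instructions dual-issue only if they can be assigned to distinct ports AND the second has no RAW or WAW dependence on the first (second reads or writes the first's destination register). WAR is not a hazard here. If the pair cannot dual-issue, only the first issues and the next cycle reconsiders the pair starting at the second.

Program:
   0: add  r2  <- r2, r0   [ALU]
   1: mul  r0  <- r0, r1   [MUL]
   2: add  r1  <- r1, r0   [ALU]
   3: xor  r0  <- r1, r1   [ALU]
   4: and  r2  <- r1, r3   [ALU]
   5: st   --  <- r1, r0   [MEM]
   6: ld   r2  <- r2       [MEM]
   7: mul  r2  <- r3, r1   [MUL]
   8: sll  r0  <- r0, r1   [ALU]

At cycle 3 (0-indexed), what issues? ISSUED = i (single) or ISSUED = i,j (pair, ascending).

ISSUED = 5

0. add.ALU mul.MUL @i0+i1  | dual
1. add.ALU @i2  | RAW r1
2. xor.ALU and.ALU @i3+i4  | dual
3. st.MEM @i5  | no-port MEM/MEM
4. ld.MEM @i6  | WAW r2
5. mul.MUL sll.ALU @i7+i8  | dual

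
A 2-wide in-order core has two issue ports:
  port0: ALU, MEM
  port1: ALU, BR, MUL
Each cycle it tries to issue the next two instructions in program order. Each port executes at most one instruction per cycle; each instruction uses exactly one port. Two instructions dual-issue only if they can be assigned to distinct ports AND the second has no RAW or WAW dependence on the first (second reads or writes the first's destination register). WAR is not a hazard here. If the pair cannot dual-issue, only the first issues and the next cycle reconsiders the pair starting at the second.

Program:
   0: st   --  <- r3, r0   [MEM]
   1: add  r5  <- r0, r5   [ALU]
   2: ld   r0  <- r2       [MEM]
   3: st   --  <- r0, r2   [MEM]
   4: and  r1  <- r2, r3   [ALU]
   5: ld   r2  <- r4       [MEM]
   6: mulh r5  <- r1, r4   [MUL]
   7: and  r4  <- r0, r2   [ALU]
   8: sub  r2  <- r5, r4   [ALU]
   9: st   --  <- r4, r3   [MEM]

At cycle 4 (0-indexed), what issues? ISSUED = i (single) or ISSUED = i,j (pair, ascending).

#0 head=0: st.MEM add.ALU i0,i1 2-wide
#1 head=2: ld.MEM i2 no-port MEM/MEM
#2 head=3: st.MEM and.ALU i3,i4 2-wide
#3 head=5: ld.MEM mulh.MUL i5,i6 2-wide
#4 head=7: and.ALU i7 RAW r4
#5 head=8: sub.ALU st.MEM i8,i9 2-wide

ISSUED = 7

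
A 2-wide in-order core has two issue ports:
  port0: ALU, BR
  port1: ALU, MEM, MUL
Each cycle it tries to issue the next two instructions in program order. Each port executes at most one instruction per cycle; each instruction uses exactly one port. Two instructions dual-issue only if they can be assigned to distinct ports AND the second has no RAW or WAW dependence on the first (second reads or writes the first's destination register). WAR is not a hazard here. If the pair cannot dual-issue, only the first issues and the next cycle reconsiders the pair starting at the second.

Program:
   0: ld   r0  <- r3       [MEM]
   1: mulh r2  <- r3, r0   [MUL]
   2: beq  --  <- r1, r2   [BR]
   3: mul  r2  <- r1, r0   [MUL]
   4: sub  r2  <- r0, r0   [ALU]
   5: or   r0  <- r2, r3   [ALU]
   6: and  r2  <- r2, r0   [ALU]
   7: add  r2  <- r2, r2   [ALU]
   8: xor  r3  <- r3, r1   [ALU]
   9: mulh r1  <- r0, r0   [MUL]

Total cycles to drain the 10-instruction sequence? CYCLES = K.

c0: i0 ld  no-port MEM/MUL
c1: i1 mulh  RAW r2
c2: i2+i3 beq mul  pair
c3: i4 sub  RAW r2
c4: i5 or  RAW r0
c5: i6 and  RAW+WAW r2
c6: i7+i8 add xor  pair
c7: i9 mulh  tail

CYCLES = 8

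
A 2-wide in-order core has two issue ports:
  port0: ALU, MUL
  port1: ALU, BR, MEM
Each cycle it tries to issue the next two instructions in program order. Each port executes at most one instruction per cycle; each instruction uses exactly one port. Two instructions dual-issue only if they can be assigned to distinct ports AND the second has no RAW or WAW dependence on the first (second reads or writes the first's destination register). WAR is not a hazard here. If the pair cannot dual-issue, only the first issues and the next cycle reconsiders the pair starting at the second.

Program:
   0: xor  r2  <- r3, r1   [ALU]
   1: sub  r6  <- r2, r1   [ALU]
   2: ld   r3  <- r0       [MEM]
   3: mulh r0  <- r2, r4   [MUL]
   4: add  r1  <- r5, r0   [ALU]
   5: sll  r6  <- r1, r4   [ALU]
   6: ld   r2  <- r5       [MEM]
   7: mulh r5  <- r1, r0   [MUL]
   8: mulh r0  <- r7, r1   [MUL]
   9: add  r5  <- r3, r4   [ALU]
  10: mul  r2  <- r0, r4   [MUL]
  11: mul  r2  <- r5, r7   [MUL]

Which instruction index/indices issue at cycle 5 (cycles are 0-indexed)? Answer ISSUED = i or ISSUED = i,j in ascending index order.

ISSUED = 7

  cy0 -> i0 (xor) RAW r2
  cy1 -> i1+i2 (sub/ld) dual
  cy2 -> i3 (mulh) RAW r0
  cy3 -> i4 (add) RAW r1
  cy4 -> i5+i6 (sll/ld) dual
  cy5 -> i7 (mulh) no-port MUL/MUL
  cy6 -> i8+i9 (mulh/add) dual
  cy7 -> i10 (mul) no-port MUL/MUL
  cy8 -> i11 (mul) tail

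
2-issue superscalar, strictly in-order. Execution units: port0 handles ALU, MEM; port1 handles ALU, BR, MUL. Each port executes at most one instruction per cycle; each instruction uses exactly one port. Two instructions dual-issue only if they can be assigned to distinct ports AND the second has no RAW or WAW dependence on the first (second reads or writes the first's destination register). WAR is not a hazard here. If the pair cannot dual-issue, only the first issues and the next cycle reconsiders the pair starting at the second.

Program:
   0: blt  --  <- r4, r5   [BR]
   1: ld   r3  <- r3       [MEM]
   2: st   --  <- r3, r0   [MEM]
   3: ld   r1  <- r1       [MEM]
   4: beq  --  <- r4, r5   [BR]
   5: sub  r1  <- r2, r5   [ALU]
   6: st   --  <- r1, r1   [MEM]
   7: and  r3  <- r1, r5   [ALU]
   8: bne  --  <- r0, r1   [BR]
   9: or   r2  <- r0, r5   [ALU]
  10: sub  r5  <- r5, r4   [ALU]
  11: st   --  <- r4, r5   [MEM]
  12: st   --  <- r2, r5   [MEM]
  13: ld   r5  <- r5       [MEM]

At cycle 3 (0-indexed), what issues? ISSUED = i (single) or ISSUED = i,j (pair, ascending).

ISSUED = 5

0. blt ld @i0/i1  | pair
1. st @i2  | no-port MEM/MEM
2. ld beq @i3/i4  | pair
3. sub @i5  | RAW r1
4. st and @i6/i7  | pair
5. bne or @i8/i9  | pair
6. sub @i10  | RAW r5
7. st @i11  | no-port MEM/MEM
8. st @i12  | no-port MEM/MEM
9. ld @i13  | tail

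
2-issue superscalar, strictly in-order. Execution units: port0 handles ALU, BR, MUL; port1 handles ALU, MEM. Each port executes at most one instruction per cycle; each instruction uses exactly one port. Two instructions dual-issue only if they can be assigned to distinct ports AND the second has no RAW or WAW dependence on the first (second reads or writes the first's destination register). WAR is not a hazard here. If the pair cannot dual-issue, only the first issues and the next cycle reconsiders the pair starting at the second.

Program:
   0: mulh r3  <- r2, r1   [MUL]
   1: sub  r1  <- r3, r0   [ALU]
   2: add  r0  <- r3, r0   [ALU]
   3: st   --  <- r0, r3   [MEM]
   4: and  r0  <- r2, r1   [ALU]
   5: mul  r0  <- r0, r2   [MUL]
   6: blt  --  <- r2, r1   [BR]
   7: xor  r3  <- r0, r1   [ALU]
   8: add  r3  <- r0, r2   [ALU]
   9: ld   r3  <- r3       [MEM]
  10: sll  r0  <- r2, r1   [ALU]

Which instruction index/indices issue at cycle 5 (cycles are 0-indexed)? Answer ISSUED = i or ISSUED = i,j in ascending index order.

#0 head=0: mulh i0 RAW r3
#1 head=1: sub/add i1/i2 dual
#2 head=3: st/and i3/i4 dual
#3 head=5: mul i5 no-port MUL/BR
#4 head=6: blt/xor i6/i7 dual
#5 head=8: add i8 RAW+WAW r3
#6 head=9: ld/sll i9/i10 dual

ISSUED = 8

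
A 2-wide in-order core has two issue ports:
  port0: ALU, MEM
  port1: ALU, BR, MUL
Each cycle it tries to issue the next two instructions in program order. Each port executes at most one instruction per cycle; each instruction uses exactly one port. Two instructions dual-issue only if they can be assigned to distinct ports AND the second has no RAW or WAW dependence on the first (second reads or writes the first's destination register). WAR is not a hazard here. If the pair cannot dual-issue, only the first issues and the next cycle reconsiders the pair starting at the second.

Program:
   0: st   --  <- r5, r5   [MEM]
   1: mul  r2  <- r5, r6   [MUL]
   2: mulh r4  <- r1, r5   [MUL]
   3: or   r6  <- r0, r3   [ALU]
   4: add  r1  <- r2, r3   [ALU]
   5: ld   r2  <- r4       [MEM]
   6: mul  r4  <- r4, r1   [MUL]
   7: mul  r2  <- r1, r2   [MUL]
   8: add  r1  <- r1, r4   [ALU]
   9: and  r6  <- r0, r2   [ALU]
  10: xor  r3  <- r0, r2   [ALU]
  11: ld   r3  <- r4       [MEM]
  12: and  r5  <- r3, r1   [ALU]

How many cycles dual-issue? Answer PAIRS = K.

[0] i0&i1  st/mul  -- dual
[1] i2&i3  mulh/or  -- dual
[2] i4&i5  add/ld  -- dual
[3] i6  mul  -- no-port MUL/MUL
[4] i7&i8  mul/add  -- dual
[5] i9&i10  and/xor  -- dual
[6] i11  ld  -- RAW r3
[7] i12  and  -- tail

PAIRS = 5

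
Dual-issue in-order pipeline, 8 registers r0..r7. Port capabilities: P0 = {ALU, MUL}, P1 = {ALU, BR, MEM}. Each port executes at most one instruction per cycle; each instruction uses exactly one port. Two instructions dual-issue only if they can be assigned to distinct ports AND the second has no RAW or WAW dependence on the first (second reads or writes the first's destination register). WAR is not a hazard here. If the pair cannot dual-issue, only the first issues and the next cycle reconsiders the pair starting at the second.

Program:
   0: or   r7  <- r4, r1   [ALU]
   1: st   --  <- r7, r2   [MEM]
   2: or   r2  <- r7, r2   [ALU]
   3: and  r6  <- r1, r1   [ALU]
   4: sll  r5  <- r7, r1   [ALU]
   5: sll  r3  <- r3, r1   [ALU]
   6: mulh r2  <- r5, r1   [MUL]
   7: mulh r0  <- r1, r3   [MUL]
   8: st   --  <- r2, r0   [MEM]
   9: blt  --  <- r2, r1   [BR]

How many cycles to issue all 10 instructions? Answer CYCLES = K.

CYCLES = 7

#0 head=0: or i0 RAW r7
#1 head=1: st+or i1,i2 2-wide
#2 head=3: and+sll i3,i4 2-wide
#3 head=5: sll+mulh i5,i6 2-wide
#4 head=7: mulh i7 RAW r0
#5 head=8: st i8 no-port MEM/BR
#6 head=9: blt i9 tail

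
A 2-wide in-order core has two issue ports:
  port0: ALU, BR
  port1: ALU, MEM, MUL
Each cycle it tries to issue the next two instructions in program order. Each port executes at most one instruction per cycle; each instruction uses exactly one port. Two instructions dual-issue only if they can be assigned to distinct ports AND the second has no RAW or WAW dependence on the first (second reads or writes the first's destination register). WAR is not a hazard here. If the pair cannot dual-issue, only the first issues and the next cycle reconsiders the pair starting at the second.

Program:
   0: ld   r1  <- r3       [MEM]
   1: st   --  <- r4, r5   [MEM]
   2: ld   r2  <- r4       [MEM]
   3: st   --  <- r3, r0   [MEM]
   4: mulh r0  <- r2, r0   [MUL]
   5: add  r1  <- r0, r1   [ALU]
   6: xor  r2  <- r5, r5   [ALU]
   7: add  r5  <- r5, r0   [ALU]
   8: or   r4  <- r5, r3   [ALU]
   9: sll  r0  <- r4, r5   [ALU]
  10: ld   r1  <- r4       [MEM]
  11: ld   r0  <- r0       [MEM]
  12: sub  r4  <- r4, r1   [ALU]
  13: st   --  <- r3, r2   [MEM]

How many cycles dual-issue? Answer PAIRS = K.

t=0 i0:ld.MEM ; no-port MEM/MEM
t=1 i1:st.MEM ; no-port MEM/MEM
t=2 i2:ld.MEM ; no-port MEM/MEM
t=3 i3:st.MEM ; no-port MEM/MUL
t=4 i4:mulh.MUL ; RAW r0
t=5 i5&i6:add.ALU xor.ALU ; dual
t=6 i7:add.ALU ; RAW r5
t=7 i8:or.ALU ; RAW r4
t=8 i9&i10:sll.ALU ld.MEM ; dual
t=9 i11&i12:ld.MEM sub.ALU ; dual
t=10 i13:st.MEM ; tail

PAIRS = 3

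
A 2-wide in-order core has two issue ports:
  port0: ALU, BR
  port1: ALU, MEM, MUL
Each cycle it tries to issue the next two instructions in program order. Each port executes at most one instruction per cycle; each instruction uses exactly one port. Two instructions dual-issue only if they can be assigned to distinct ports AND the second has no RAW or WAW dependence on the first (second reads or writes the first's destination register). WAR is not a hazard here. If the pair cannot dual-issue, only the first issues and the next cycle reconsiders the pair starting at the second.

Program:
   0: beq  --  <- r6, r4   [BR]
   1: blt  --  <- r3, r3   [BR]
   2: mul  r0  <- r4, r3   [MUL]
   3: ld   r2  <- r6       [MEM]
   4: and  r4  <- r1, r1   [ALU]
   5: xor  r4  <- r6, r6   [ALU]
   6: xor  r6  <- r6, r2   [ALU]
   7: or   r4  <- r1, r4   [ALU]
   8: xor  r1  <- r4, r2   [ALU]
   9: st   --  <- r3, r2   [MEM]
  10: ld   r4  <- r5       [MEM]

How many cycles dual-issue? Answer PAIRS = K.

  cy0 -> i0 (beq.BR) no-port BR/BR
  cy1 -> i1&i2 (blt.BR;mul.MUL) pair
  cy2 -> i3&i4 (ld.MEM;and.ALU) pair
  cy3 -> i5&i6 (xor.ALU;xor.ALU) pair
  cy4 -> i7 (or.ALU) RAW r4
  cy5 -> i8&i9 (xor.ALU;st.MEM) pair
  cy6 -> i10 (ld.MEM) tail

PAIRS = 4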